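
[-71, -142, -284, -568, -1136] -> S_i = -71*2^i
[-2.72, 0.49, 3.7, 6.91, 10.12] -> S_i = -2.72 + 3.21*i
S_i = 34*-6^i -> [34, -204, 1224, -7344, 44064]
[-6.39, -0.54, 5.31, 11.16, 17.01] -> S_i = -6.39 + 5.85*i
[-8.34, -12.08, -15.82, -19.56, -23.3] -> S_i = -8.34 + -3.74*i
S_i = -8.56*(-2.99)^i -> [-8.56, 25.59, -76.53, 228.82, -684.16]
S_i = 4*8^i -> [4, 32, 256, 2048, 16384]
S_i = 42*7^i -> [42, 294, 2058, 14406, 100842]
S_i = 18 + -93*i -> [18, -75, -168, -261, -354]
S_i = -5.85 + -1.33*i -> [-5.85, -7.18, -8.51, -9.84, -11.17]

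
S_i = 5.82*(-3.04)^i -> [5.82, -17.69, 53.79, -163.51, 497.07]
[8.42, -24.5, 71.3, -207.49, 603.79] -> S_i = 8.42*(-2.91)^i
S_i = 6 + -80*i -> [6, -74, -154, -234, -314]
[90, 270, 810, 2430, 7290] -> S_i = 90*3^i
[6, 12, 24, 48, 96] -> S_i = 6*2^i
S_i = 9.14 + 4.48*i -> [9.14, 13.62, 18.1, 22.58, 27.06]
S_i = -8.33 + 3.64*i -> [-8.33, -4.69, -1.05, 2.59, 6.23]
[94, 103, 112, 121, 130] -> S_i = 94 + 9*i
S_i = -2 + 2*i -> [-2, 0, 2, 4, 6]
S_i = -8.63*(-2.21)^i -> [-8.63, 19.07, -42.15, 93.15, -205.86]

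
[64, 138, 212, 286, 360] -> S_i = 64 + 74*i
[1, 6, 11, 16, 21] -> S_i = 1 + 5*i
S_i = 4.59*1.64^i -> [4.59, 7.53, 12.35, 20.25, 33.2]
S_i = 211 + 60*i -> [211, 271, 331, 391, 451]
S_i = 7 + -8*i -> [7, -1, -9, -17, -25]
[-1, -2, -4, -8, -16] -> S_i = -1*2^i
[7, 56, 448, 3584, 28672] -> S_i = 7*8^i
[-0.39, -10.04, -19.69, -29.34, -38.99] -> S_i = -0.39 + -9.65*i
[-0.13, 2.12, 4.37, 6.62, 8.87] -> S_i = -0.13 + 2.25*i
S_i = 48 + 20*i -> [48, 68, 88, 108, 128]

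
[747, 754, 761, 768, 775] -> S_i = 747 + 7*i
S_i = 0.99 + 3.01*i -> [0.99, 4.0, 7.01, 10.02, 13.03]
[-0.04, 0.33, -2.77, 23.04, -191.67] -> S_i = -0.04*(-8.32)^i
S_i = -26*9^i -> [-26, -234, -2106, -18954, -170586]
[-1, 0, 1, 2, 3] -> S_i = -1 + 1*i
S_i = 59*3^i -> [59, 177, 531, 1593, 4779]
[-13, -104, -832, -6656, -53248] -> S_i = -13*8^i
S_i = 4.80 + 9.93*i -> [4.8, 14.73, 24.66, 34.59, 44.52]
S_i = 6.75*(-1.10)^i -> [6.75, -7.43, 8.17, -8.98, 9.88]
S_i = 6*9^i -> [6, 54, 486, 4374, 39366]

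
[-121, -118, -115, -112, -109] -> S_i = -121 + 3*i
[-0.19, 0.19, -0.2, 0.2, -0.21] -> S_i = -0.19*(-1.02)^i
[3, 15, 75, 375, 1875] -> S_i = 3*5^i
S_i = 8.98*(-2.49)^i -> [8.98, -22.36, 55.68, -138.64, 345.2]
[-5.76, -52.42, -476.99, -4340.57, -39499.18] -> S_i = -5.76*9.10^i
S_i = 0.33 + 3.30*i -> [0.33, 3.63, 6.93, 10.23, 13.53]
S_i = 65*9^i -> [65, 585, 5265, 47385, 426465]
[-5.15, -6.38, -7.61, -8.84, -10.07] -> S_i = -5.15 + -1.23*i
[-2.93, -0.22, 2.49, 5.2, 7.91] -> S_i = -2.93 + 2.71*i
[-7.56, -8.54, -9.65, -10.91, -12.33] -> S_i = -7.56*1.13^i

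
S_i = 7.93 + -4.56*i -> [7.93, 3.37, -1.19, -5.75, -10.31]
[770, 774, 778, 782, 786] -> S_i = 770 + 4*i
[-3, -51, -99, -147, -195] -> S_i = -3 + -48*i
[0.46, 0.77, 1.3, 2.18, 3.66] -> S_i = 0.46*1.68^i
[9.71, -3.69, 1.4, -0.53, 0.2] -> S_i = 9.71*(-0.38)^i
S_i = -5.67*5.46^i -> [-5.67, -30.96, -169.03, -922.91, -5039.11]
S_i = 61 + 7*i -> [61, 68, 75, 82, 89]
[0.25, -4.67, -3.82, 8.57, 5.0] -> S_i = Random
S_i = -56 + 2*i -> [-56, -54, -52, -50, -48]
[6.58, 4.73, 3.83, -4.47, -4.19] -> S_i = Random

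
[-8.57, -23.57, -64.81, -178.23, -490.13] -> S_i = -8.57*2.75^i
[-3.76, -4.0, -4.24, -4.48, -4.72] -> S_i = -3.76 + -0.24*i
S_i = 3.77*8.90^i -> [3.77, 33.55, 298.62, 2657.73, 23653.82]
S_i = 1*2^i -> [1, 2, 4, 8, 16]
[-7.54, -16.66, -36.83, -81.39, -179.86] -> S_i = -7.54*2.21^i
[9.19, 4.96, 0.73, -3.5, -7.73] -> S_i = 9.19 + -4.23*i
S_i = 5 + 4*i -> [5, 9, 13, 17, 21]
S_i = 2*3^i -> [2, 6, 18, 54, 162]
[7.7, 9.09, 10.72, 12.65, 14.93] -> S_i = 7.70*1.18^i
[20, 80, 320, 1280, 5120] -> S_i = 20*4^i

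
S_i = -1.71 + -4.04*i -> [-1.71, -5.75, -9.79, -13.83, -17.87]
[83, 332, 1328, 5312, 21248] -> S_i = 83*4^i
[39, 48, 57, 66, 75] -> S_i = 39 + 9*i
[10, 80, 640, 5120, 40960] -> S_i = 10*8^i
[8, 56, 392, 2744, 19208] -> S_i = 8*7^i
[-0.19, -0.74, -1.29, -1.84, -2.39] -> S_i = -0.19 + -0.55*i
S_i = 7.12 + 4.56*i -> [7.12, 11.68, 16.24, 20.8, 25.36]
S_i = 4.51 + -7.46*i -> [4.51, -2.95, -10.41, -17.87, -25.33]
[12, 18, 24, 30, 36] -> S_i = 12 + 6*i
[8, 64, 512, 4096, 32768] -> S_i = 8*8^i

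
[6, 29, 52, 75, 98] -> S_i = 6 + 23*i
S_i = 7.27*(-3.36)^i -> [7.27, -24.43, 82.08, -275.77, 926.6]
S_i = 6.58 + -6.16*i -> [6.58, 0.42, -5.74, -11.9, -18.06]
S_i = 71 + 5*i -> [71, 76, 81, 86, 91]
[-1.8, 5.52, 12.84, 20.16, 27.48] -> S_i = -1.80 + 7.32*i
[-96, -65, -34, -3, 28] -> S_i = -96 + 31*i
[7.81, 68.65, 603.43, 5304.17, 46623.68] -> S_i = 7.81*8.79^i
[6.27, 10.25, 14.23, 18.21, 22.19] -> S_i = 6.27 + 3.98*i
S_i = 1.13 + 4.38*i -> [1.13, 5.51, 9.89, 14.27, 18.65]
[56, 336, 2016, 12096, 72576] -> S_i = 56*6^i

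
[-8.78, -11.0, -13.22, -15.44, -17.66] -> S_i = -8.78 + -2.22*i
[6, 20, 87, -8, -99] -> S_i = Random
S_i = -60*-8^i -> [-60, 480, -3840, 30720, -245760]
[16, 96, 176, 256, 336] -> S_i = 16 + 80*i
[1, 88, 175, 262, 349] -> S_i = 1 + 87*i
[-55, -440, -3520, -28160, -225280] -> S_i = -55*8^i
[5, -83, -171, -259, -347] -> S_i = 5 + -88*i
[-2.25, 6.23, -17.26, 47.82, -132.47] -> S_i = -2.25*(-2.77)^i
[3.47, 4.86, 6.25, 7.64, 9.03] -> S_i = 3.47 + 1.39*i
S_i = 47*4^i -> [47, 188, 752, 3008, 12032]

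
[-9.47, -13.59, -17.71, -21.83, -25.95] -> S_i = -9.47 + -4.12*i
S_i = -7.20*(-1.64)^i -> [-7.2, 11.81, -19.37, 31.76, -52.08]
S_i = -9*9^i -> [-9, -81, -729, -6561, -59049]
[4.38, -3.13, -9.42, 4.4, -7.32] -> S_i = Random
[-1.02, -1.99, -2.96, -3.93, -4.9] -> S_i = -1.02 + -0.97*i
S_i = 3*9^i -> [3, 27, 243, 2187, 19683]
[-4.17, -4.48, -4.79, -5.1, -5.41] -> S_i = -4.17 + -0.31*i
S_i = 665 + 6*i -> [665, 671, 677, 683, 689]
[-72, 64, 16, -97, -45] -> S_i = Random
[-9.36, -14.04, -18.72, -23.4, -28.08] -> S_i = -9.36 + -4.68*i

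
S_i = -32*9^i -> [-32, -288, -2592, -23328, -209952]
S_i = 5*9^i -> [5, 45, 405, 3645, 32805]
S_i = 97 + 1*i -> [97, 98, 99, 100, 101]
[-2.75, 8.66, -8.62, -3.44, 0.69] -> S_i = Random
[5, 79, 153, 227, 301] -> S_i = 5 + 74*i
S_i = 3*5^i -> [3, 15, 75, 375, 1875]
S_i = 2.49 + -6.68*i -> [2.49, -4.19, -10.87, -17.55, -24.23]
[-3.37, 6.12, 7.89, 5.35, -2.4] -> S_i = Random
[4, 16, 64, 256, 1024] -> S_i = 4*4^i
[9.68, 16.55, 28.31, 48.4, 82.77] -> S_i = 9.68*1.71^i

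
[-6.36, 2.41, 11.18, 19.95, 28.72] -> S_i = -6.36 + 8.77*i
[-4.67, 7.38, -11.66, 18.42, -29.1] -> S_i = -4.67*(-1.58)^i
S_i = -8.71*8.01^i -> [-8.71, -69.77, -558.83, -4476.26, -35854.88]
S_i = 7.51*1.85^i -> [7.51, 13.89, 25.7, 47.55, 87.97]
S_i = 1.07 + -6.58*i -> [1.07, -5.51, -12.09, -18.67, -25.25]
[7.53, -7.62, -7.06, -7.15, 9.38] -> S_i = Random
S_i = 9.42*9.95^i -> [9.42, 93.73, 932.6, 9279.41, 92330.08]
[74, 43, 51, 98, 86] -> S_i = Random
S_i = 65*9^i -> [65, 585, 5265, 47385, 426465]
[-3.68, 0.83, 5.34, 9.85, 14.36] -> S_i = -3.68 + 4.51*i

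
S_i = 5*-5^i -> [5, -25, 125, -625, 3125]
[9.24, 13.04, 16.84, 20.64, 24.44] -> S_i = 9.24 + 3.80*i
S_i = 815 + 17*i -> [815, 832, 849, 866, 883]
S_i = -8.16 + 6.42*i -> [-8.16, -1.74, 4.68, 11.1, 17.52]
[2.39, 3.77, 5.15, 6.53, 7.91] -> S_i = 2.39 + 1.38*i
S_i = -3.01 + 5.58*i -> [-3.01, 2.57, 8.15, 13.73, 19.31]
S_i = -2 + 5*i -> [-2, 3, 8, 13, 18]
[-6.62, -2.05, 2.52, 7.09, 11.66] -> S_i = -6.62 + 4.57*i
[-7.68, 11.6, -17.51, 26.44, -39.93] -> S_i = -7.68*(-1.51)^i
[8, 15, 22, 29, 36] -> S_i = 8 + 7*i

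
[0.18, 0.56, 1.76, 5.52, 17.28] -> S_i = 0.18*3.13^i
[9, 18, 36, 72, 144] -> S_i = 9*2^i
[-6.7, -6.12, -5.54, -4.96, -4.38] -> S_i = -6.70 + 0.58*i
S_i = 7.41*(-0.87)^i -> [7.41, -6.45, 5.61, -4.88, 4.25]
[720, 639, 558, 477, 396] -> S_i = 720 + -81*i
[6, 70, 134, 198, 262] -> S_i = 6 + 64*i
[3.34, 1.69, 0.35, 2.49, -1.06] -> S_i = Random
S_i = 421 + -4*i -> [421, 417, 413, 409, 405]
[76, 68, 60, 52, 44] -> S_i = 76 + -8*i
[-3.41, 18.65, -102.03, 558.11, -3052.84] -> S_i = -3.41*(-5.47)^i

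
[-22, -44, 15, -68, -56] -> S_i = Random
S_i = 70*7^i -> [70, 490, 3430, 24010, 168070]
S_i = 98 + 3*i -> [98, 101, 104, 107, 110]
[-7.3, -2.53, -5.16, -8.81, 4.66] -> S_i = Random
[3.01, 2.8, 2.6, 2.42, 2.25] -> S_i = 3.01*0.93^i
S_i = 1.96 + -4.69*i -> [1.96, -2.73, -7.42, -12.11, -16.8]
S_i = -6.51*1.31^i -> [-6.51, -8.53, -11.17, -14.64, -19.17]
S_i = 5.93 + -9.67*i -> [5.93, -3.74, -13.41, -23.08, -32.75]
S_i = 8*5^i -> [8, 40, 200, 1000, 5000]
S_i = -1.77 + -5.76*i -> [-1.77, -7.53, -13.29, -19.05, -24.81]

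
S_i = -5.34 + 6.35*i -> [-5.34, 1.01, 7.36, 13.71, 20.06]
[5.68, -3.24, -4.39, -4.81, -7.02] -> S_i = Random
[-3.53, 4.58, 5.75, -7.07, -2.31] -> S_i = Random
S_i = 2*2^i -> [2, 4, 8, 16, 32]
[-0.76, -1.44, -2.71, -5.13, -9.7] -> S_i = -0.76*1.89^i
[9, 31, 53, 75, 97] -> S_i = 9 + 22*i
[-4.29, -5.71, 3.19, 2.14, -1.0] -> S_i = Random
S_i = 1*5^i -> [1, 5, 25, 125, 625]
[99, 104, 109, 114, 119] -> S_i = 99 + 5*i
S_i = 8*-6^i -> [8, -48, 288, -1728, 10368]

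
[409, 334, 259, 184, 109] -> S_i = 409 + -75*i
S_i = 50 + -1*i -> [50, 49, 48, 47, 46]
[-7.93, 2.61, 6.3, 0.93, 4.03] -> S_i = Random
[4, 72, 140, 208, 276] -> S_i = 4 + 68*i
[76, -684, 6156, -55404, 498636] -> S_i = 76*-9^i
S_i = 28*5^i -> [28, 140, 700, 3500, 17500]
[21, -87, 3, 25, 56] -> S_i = Random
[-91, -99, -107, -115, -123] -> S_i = -91 + -8*i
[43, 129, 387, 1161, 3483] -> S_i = 43*3^i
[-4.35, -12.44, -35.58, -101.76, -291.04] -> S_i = -4.35*2.86^i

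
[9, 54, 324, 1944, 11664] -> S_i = 9*6^i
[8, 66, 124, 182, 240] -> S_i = 8 + 58*i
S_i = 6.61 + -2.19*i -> [6.61, 4.42, 2.23, 0.04, -2.15]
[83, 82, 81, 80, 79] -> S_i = 83 + -1*i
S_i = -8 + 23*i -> [-8, 15, 38, 61, 84]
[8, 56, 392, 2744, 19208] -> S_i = 8*7^i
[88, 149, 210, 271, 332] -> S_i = 88 + 61*i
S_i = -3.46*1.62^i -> [-3.46, -5.61, -9.08, -14.71, -23.83]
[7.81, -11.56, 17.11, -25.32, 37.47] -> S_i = 7.81*(-1.48)^i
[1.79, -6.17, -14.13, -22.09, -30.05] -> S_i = 1.79 + -7.96*i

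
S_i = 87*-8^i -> [87, -696, 5568, -44544, 356352]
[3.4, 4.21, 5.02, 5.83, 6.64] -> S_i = 3.40 + 0.81*i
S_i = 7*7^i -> [7, 49, 343, 2401, 16807]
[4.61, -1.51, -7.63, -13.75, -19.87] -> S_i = 4.61 + -6.12*i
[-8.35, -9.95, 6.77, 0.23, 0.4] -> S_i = Random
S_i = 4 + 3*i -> [4, 7, 10, 13, 16]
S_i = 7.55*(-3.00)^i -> [7.55, -22.65, 67.95, -203.85, 611.55]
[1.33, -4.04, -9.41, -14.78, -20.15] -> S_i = 1.33 + -5.37*i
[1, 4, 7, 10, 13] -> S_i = 1 + 3*i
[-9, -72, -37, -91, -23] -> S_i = Random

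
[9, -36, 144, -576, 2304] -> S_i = 9*-4^i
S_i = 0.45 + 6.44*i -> [0.45, 6.89, 13.33, 19.77, 26.21]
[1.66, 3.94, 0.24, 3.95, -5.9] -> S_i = Random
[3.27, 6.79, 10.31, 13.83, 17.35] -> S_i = 3.27 + 3.52*i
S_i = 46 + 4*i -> [46, 50, 54, 58, 62]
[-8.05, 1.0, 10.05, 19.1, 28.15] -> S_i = -8.05 + 9.05*i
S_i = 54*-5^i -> [54, -270, 1350, -6750, 33750]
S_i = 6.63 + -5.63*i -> [6.63, 1.0, -4.63, -10.26, -15.89]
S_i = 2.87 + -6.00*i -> [2.87, -3.13, -9.13, -15.13, -21.13]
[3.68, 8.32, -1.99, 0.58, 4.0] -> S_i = Random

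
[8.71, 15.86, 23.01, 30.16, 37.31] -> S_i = 8.71 + 7.15*i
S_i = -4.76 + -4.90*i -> [-4.76, -9.66, -14.56, -19.46, -24.36]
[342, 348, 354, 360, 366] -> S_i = 342 + 6*i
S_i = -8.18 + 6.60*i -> [-8.18, -1.58, 5.02, 11.62, 18.22]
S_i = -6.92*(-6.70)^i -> [-6.92, 46.36, -310.64, 2081.28, -13944.58]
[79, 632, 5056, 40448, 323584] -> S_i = 79*8^i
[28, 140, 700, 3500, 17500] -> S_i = 28*5^i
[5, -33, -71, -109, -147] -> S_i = 5 + -38*i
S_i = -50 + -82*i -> [-50, -132, -214, -296, -378]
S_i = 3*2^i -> [3, 6, 12, 24, 48]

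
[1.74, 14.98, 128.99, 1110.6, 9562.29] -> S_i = 1.74*8.61^i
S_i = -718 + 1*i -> [-718, -717, -716, -715, -714]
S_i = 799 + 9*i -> [799, 808, 817, 826, 835]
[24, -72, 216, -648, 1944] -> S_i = 24*-3^i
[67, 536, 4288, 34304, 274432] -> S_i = 67*8^i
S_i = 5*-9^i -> [5, -45, 405, -3645, 32805]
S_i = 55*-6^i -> [55, -330, 1980, -11880, 71280]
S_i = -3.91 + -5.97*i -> [-3.91, -9.88, -15.85, -21.82, -27.79]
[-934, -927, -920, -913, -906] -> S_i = -934 + 7*i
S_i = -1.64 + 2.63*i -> [-1.64, 0.99, 3.62, 6.25, 8.88]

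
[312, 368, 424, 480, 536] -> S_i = 312 + 56*i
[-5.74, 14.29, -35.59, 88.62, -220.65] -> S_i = -5.74*(-2.49)^i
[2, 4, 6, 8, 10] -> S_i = 2 + 2*i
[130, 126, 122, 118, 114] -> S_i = 130 + -4*i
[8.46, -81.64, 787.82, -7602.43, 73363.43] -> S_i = 8.46*(-9.65)^i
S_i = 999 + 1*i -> [999, 1000, 1001, 1002, 1003]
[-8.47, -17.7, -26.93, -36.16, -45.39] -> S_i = -8.47 + -9.23*i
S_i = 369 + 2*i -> [369, 371, 373, 375, 377]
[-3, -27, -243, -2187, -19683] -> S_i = -3*9^i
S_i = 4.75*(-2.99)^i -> [4.75, -14.2, 42.47, -126.97, 379.65]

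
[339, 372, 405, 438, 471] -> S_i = 339 + 33*i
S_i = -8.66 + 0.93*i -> [-8.66, -7.73, -6.8, -5.87, -4.94]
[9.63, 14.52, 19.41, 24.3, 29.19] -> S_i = 9.63 + 4.89*i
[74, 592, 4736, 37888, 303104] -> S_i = 74*8^i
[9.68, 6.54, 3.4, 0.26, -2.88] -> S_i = 9.68 + -3.14*i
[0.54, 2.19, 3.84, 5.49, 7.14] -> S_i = 0.54 + 1.65*i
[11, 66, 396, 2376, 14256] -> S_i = 11*6^i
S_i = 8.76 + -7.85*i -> [8.76, 0.91, -6.94, -14.79, -22.64]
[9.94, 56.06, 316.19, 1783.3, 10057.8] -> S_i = 9.94*5.64^i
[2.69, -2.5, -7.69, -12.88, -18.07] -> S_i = 2.69 + -5.19*i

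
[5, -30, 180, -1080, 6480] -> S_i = 5*-6^i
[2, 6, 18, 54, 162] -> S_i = 2*3^i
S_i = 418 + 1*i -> [418, 419, 420, 421, 422]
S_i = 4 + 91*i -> [4, 95, 186, 277, 368]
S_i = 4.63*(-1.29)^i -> [4.63, -5.97, 7.7, -9.94, 12.82]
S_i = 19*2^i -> [19, 38, 76, 152, 304]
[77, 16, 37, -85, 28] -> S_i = Random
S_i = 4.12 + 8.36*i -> [4.12, 12.48, 20.84, 29.2, 37.56]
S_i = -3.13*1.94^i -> [-3.13, -6.07, -11.78, -22.85, -44.34]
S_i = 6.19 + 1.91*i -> [6.19, 8.1, 10.01, 11.92, 13.83]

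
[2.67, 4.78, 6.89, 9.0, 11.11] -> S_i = 2.67 + 2.11*i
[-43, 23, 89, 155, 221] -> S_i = -43 + 66*i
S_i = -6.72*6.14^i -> [-6.72, -41.26, -253.34, -1555.52, -9550.87]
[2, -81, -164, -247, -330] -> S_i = 2 + -83*i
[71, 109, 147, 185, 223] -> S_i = 71 + 38*i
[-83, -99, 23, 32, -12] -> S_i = Random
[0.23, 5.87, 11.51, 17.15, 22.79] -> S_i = 0.23 + 5.64*i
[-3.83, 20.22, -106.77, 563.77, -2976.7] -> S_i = -3.83*(-5.28)^i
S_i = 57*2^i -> [57, 114, 228, 456, 912]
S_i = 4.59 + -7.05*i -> [4.59, -2.46, -9.51, -16.56, -23.61]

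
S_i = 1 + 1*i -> [1, 2, 3, 4, 5]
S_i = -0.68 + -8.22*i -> [-0.68, -8.9, -17.12, -25.34, -33.56]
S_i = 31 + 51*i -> [31, 82, 133, 184, 235]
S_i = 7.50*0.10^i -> [7.5, 0.75, 0.08, 0.01, 0.0]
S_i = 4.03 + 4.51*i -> [4.03, 8.54, 13.05, 17.56, 22.07]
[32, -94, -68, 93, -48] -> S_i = Random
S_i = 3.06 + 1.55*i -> [3.06, 4.61, 6.16, 7.71, 9.26]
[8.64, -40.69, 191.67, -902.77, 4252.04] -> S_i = 8.64*(-4.71)^i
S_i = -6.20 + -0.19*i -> [-6.2, -6.39, -6.58, -6.77, -6.96]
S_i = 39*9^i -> [39, 351, 3159, 28431, 255879]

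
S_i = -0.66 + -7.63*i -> [-0.66, -8.29, -15.92, -23.55, -31.18]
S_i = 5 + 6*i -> [5, 11, 17, 23, 29]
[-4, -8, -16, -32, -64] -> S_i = -4*2^i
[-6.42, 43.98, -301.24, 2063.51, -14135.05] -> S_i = -6.42*(-6.85)^i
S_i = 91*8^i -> [91, 728, 5824, 46592, 372736]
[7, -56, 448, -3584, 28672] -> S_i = 7*-8^i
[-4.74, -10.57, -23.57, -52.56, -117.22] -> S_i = -4.74*2.23^i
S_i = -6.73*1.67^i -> [-6.73, -11.24, -18.77, -31.34, -52.35]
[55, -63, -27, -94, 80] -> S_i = Random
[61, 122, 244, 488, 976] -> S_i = 61*2^i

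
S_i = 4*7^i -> [4, 28, 196, 1372, 9604]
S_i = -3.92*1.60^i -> [-3.92, -6.27, -10.04, -16.06, -25.69]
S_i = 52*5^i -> [52, 260, 1300, 6500, 32500]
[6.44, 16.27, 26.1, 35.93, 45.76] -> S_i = 6.44 + 9.83*i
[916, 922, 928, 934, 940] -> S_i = 916 + 6*i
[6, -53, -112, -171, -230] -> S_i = 6 + -59*i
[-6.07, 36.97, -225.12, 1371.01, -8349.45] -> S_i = -6.07*(-6.09)^i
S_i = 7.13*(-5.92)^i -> [7.13, -42.21, 249.88, -1479.29, 8757.42]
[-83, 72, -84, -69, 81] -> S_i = Random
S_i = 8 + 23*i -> [8, 31, 54, 77, 100]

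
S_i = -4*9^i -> [-4, -36, -324, -2916, -26244]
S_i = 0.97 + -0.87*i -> [0.97, 0.1, -0.77, -1.64, -2.51]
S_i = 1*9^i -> [1, 9, 81, 729, 6561]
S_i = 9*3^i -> [9, 27, 81, 243, 729]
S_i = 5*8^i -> [5, 40, 320, 2560, 20480]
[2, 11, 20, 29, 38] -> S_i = 2 + 9*i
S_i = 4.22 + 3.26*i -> [4.22, 7.48, 10.74, 14.0, 17.26]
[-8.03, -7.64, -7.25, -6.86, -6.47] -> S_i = -8.03 + 0.39*i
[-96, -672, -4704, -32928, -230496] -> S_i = -96*7^i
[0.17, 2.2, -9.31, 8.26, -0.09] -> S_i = Random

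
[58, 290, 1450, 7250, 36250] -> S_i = 58*5^i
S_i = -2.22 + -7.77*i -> [-2.22, -9.99, -17.76, -25.53, -33.3]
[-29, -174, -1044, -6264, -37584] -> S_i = -29*6^i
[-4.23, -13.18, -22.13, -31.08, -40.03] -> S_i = -4.23 + -8.95*i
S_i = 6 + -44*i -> [6, -38, -82, -126, -170]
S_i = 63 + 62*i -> [63, 125, 187, 249, 311]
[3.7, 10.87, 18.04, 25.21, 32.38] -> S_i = 3.70 + 7.17*i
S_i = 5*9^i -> [5, 45, 405, 3645, 32805]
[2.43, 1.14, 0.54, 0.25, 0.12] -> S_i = 2.43*0.47^i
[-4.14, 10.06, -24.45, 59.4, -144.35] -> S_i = -4.14*(-2.43)^i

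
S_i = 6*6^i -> [6, 36, 216, 1296, 7776]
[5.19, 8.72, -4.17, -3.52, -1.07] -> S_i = Random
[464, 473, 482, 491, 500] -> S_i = 464 + 9*i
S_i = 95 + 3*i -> [95, 98, 101, 104, 107]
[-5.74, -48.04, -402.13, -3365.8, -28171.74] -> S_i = -5.74*8.37^i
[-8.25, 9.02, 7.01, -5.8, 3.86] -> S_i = Random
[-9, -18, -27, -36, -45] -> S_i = -9 + -9*i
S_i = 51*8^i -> [51, 408, 3264, 26112, 208896]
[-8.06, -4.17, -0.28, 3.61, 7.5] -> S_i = -8.06 + 3.89*i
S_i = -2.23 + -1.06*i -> [-2.23, -3.29, -4.35, -5.41, -6.47]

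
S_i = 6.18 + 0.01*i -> [6.18, 6.19, 6.2, 6.21, 6.22]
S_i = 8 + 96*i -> [8, 104, 200, 296, 392]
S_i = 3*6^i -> [3, 18, 108, 648, 3888]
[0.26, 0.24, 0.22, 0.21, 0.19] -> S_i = 0.26*0.93^i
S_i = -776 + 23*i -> [-776, -753, -730, -707, -684]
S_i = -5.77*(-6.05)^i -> [-5.77, 34.91, -211.2, 1277.74, -7730.32]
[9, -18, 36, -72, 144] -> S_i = 9*-2^i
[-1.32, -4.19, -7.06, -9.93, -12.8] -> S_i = -1.32 + -2.87*i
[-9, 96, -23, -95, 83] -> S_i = Random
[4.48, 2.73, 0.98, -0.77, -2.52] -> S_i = 4.48 + -1.75*i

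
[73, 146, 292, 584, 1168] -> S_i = 73*2^i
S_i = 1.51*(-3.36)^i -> [1.51, -5.07, 17.05, -57.28, 192.46]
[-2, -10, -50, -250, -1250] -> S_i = -2*5^i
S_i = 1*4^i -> [1, 4, 16, 64, 256]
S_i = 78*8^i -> [78, 624, 4992, 39936, 319488]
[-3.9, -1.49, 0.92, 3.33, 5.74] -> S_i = -3.90 + 2.41*i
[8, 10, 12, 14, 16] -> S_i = 8 + 2*i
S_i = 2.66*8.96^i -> [2.66, 23.83, 213.55, 1913.4, 17144.06]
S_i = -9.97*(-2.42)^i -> [-9.97, 24.13, -58.39, 141.3, -341.95]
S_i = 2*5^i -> [2, 10, 50, 250, 1250]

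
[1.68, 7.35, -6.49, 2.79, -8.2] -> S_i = Random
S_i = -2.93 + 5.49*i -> [-2.93, 2.56, 8.05, 13.54, 19.03]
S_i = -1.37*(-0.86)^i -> [-1.37, 1.18, -1.01, 0.87, -0.75]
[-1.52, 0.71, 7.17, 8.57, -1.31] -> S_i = Random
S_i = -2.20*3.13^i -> [-2.2, -6.89, -21.55, -67.46, -211.15]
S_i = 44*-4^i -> [44, -176, 704, -2816, 11264]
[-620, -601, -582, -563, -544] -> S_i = -620 + 19*i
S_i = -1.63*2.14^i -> [-1.63, -3.49, -7.46, -15.97, -34.19]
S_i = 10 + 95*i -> [10, 105, 200, 295, 390]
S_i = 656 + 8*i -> [656, 664, 672, 680, 688]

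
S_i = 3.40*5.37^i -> [3.4, 18.26, 98.05, 526.5, 2827.33]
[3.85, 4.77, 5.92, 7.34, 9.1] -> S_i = 3.85*1.24^i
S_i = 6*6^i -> [6, 36, 216, 1296, 7776]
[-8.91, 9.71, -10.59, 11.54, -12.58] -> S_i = -8.91*(-1.09)^i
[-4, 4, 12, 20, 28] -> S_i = -4 + 8*i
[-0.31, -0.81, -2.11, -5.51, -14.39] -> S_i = -0.31*2.61^i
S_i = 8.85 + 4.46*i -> [8.85, 13.31, 17.77, 22.23, 26.69]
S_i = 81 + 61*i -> [81, 142, 203, 264, 325]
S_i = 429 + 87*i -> [429, 516, 603, 690, 777]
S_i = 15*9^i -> [15, 135, 1215, 10935, 98415]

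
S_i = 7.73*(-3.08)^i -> [7.73, -23.81, 73.33, -225.86, 695.64]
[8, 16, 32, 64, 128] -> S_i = 8*2^i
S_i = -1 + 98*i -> [-1, 97, 195, 293, 391]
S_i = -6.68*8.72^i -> [-6.68, -58.25, -507.94, -4429.21, -38622.68]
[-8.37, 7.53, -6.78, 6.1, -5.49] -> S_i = -8.37*(-0.90)^i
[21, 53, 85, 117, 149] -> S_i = 21 + 32*i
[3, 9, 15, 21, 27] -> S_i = 3 + 6*i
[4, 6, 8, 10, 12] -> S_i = 4 + 2*i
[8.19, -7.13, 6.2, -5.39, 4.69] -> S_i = 8.19*(-0.87)^i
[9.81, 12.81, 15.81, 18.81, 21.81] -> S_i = 9.81 + 3.00*i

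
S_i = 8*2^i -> [8, 16, 32, 64, 128]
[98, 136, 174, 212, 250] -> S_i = 98 + 38*i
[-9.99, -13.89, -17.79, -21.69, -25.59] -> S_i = -9.99 + -3.90*i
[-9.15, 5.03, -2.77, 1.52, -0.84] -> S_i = -9.15*(-0.55)^i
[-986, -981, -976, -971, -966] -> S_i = -986 + 5*i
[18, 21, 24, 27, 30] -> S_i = 18 + 3*i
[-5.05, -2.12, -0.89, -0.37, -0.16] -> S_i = -5.05*0.42^i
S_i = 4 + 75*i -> [4, 79, 154, 229, 304]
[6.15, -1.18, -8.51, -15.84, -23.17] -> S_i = 6.15 + -7.33*i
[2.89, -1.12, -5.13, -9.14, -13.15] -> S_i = 2.89 + -4.01*i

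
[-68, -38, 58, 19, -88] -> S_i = Random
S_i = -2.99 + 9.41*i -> [-2.99, 6.42, 15.83, 25.24, 34.65]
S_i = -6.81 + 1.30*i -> [-6.81, -5.51, -4.21, -2.91, -1.61]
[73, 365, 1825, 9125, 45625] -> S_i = 73*5^i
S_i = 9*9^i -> [9, 81, 729, 6561, 59049]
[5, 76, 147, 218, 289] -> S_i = 5 + 71*i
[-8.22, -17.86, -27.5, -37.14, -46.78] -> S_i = -8.22 + -9.64*i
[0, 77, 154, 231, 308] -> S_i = 0 + 77*i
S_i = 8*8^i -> [8, 64, 512, 4096, 32768]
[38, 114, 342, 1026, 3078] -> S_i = 38*3^i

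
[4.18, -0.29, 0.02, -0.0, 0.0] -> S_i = 4.18*(-0.07)^i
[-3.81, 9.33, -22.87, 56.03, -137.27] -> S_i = -3.81*(-2.45)^i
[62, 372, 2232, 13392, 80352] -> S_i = 62*6^i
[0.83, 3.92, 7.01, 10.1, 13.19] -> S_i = 0.83 + 3.09*i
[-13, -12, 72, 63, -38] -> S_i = Random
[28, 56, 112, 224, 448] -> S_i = 28*2^i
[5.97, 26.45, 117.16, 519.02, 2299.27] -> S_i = 5.97*4.43^i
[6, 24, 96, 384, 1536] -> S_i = 6*4^i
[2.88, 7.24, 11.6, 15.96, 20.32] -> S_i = 2.88 + 4.36*i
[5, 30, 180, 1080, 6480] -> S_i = 5*6^i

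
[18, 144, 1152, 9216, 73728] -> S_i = 18*8^i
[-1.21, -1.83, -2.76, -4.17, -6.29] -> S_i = -1.21*1.51^i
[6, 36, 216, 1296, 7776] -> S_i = 6*6^i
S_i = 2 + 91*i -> [2, 93, 184, 275, 366]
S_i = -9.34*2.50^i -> [-9.34, -23.35, -58.38, -145.94, -364.84]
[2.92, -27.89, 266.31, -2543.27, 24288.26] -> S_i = 2.92*(-9.55)^i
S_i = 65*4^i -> [65, 260, 1040, 4160, 16640]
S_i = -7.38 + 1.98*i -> [-7.38, -5.4, -3.42, -1.44, 0.54]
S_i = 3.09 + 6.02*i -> [3.09, 9.11, 15.13, 21.15, 27.17]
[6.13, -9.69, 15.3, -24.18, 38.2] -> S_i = 6.13*(-1.58)^i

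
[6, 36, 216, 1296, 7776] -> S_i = 6*6^i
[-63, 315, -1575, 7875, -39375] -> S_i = -63*-5^i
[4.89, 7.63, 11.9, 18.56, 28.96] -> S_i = 4.89*1.56^i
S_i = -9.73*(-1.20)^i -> [-9.73, 11.68, -14.01, 16.81, -20.18]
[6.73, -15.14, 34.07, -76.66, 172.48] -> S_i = 6.73*(-2.25)^i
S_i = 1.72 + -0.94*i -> [1.72, 0.78, -0.16, -1.1, -2.04]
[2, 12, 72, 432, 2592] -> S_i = 2*6^i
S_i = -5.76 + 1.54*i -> [-5.76, -4.22, -2.68, -1.14, 0.4]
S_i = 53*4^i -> [53, 212, 848, 3392, 13568]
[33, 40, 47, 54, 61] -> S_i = 33 + 7*i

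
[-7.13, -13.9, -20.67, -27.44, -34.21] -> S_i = -7.13 + -6.77*i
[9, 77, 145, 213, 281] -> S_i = 9 + 68*i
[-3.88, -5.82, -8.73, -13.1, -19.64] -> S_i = -3.88*1.50^i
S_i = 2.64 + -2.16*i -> [2.64, 0.48, -1.68, -3.84, -6.0]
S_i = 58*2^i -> [58, 116, 232, 464, 928]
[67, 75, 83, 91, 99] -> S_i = 67 + 8*i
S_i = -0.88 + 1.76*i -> [-0.88, 0.88, 2.64, 4.4, 6.16]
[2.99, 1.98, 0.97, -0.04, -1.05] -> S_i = 2.99 + -1.01*i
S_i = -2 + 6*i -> [-2, 4, 10, 16, 22]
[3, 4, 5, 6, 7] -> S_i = 3 + 1*i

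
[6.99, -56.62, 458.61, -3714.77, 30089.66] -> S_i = 6.99*(-8.10)^i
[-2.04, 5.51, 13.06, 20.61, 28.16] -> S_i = -2.04 + 7.55*i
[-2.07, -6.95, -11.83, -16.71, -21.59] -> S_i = -2.07 + -4.88*i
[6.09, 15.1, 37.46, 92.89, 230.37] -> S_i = 6.09*2.48^i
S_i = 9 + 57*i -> [9, 66, 123, 180, 237]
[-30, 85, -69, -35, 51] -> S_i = Random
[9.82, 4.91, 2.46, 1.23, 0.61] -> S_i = 9.82*0.50^i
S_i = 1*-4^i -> [1, -4, 16, -64, 256]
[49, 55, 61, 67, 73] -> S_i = 49 + 6*i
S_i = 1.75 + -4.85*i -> [1.75, -3.1, -7.95, -12.8, -17.65]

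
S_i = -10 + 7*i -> [-10, -3, 4, 11, 18]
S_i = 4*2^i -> [4, 8, 16, 32, 64]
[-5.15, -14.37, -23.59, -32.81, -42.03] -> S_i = -5.15 + -9.22*i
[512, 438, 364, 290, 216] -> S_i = 512 + -74*i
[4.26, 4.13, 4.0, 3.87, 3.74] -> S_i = 4.26 + -0.13*i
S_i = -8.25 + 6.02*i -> [-8.25, -2.23, 3.79, 9.81, 15.83]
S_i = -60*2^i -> [-60, -120, -240, -480, -960]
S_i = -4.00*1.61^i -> [-4.0, -6.44, -10.37, -16.69, -26.88]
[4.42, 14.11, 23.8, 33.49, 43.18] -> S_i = 4.42 + 9.69*i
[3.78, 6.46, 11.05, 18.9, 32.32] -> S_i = 3.78*1.71^i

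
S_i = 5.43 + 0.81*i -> [5.43, 6.24, 7.05, 7.86, 8.67]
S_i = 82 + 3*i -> [82, 85, 88, 91, 94]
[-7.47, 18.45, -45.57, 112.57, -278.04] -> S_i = -7.47*(-2.47)^i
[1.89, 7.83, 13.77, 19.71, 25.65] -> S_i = 1.89 + 5.94*i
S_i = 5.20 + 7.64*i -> [5.2, 12.84, 20.48, 28.12, 35.76]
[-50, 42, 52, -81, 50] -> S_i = Random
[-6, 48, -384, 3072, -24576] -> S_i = -6*-8^i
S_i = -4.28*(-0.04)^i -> [-4.28, 0.17, -0.01, 0.0, -0.0]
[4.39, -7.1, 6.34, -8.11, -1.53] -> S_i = Random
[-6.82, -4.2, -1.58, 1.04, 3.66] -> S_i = -6.82 + 2.62*i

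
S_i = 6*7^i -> [6, 42, 294, 2058, 14406]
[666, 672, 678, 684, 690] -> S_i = 666 + 6*i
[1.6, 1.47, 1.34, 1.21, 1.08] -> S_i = 1.60 + -0.13*i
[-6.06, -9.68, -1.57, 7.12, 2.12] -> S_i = Random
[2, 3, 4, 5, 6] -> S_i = 2 + 1*i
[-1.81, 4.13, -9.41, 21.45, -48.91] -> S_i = -1.81*(-2.28)^i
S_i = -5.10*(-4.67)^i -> [-5.1, 23.82, -111.23, 519.42, -2425.7]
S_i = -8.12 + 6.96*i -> [-8.12, -1.16, 5.8, 12.76, 19.72]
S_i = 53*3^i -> [53, 159, 477, 1431, 4293]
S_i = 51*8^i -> [51, 408, 3264, 26112, 208896]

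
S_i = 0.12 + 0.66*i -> [0.12, 0.78, 1.44, 2.1, 2.76]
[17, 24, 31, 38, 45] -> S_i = 17 + 7*i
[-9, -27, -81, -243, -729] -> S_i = -9*3^i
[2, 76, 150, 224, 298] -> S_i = 2 + 74*i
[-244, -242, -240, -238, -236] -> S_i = -244 + 2*i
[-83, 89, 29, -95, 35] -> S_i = Random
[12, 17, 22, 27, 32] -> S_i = 12 + 5*i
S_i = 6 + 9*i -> [6, 15, 24, 33, 42]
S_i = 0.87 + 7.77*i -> [0.87, 8.64, 16.41, 24.18, 31.95]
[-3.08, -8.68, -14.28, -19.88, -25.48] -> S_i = -3.08 + -5.60*i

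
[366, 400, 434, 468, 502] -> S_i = 366 + 34*i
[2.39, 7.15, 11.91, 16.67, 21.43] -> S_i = 2.39 + 4.76*i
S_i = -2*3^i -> [-2, -6, -18, -54, -162]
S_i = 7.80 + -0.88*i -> [7.8, 6.92, 6.04, 5.16, 4.28]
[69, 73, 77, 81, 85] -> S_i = 69 + 4*i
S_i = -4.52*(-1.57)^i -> [-4.52, 7.1, -11.14, 17.49, -27.46]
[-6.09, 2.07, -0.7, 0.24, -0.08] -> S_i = -6.09*(-0.34)^i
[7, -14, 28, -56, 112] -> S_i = 7*-2^i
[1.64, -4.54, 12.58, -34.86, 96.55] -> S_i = 1.64*(-2.77)^i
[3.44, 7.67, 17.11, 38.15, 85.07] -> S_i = 3.44*2.23^i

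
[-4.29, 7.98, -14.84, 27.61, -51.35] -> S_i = -4.29*(-1.86)^i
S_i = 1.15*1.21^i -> [1.15, 1.39, 1.68, 2.04, 2.47]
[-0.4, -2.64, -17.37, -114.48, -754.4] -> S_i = -0.40*6.59^i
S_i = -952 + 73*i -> [-952, -879, -806, -733, -660]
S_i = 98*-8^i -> [98, -784, 6272, -50176, 401408]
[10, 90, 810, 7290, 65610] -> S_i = 10*9^i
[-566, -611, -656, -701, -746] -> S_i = -566 + -45*i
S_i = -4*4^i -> [-4, -16, -64, -256, -1024]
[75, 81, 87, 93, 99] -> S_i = 75 + 6*i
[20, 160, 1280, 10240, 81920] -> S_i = 20*8^i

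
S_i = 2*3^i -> [2, 6, 18, 54, 162]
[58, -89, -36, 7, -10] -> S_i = Random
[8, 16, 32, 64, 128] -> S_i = 8*2^i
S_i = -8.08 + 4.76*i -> [-8.08, -3.32, 1.44, 6.2, 10.96]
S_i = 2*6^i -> [2, 12, 72, 432, 2592]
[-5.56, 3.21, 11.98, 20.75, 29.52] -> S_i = -5.56 + 8.77*i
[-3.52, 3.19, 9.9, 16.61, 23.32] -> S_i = -3.52 + 6.71*i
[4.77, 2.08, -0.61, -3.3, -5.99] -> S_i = 4.77 + -2.69*i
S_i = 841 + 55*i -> [841, 896, 951, 1006, 1061]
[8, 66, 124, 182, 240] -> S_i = 8 + 58*i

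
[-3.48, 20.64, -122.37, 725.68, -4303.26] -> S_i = -3.48*(-5.93)^i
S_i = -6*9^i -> [-6, -54, -486, -4374, -39366]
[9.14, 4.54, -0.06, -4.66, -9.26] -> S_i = 9.14 + -4.60*i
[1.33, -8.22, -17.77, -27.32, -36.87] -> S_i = 1.33 + -9.55*i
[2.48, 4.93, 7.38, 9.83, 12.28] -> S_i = 2.48 + 2.45*i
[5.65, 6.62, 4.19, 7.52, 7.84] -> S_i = Random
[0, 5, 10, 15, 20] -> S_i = 0 + 5*i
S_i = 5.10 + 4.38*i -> [5.1, 9.48, 13.86, 18.24, 22.62]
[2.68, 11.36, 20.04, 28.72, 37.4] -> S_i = 2.68 + 8.68*i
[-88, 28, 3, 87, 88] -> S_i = Random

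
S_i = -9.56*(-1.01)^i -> [-9.56, 9.66, -9.75, 9.85, -9.95]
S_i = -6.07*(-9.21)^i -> [-6.07, 55.9, -514.88, 4742.07, -43674.43]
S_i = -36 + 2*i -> [-36, -34, -32, -30, -28]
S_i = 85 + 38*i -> [85, 123, 161, 199, 237]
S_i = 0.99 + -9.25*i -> [0.99, -8.26, -17.51, -26.76, -36.01]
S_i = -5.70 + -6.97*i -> [-5.7, -12.67, -19.64, -26.61, -33.58]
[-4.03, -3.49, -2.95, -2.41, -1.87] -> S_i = -4.03 + 0.54*i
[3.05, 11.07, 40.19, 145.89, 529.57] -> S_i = 3.05*3.63^i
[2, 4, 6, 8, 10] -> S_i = 2 + 2*i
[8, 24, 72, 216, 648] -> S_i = 8*3^i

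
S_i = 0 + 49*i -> [0, 49, 98, 147, 196]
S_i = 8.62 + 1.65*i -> [8.62, 10.27, 11.92, 13.57, 15.22]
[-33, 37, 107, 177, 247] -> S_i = -33 + 70*i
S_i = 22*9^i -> [22, 198, 1782, 16038, 144342]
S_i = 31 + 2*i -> [31, 33, 35, 37, 39]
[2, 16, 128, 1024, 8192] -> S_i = 2*8^i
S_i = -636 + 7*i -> [-636, -629, -622, -615, -608]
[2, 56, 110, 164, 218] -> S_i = 2 + 54*i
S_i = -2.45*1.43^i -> [-2.45, -3.5, -5.01, -7.16, -10.24]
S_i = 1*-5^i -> [1, -5, 25, -125, 625]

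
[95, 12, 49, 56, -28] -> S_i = Random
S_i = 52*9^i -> [52, 468, 4212, 37908, 341172]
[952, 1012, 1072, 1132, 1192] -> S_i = 952 + 60*i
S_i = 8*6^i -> [8, 48, 288, 1728, 10368]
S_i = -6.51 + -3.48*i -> [-6.51, -9.99, -13.47, -16.95, -20.43]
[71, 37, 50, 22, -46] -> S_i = Random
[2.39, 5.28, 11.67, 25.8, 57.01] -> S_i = 2.39*2.21^i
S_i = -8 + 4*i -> [-8, -4, 0, 4, 8]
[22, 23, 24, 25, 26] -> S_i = 22 + 1*i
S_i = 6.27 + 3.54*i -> [6.27, 9.81, 13.35, 16.89, 20.43]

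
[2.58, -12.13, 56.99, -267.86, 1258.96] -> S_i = 2.58*(-4.70)^i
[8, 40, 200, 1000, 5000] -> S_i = 8*5^i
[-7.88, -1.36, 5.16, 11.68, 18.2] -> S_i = -7.88 + 6.52*i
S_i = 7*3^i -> [7, 21, 63, 189, 567]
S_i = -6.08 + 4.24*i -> [-6.08, -1.84, 2.4, 6.64, 10.88]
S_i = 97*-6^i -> [97, -582, 3492, -20952, 125712]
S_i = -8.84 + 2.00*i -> [-8.84, -6.84, -4.84, -2.84, -0.84]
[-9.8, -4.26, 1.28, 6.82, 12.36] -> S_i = -9.80 + 5.54*i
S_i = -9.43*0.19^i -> [-9.43, -1.79, -0.34, -0.06, -0.01]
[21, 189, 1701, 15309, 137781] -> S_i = 21*9^i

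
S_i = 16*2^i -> [16, 32, 64, 128, 256]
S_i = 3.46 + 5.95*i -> [3.46, 9.41, 15.36, 21.31, 27.26]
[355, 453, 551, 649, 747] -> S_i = 355 + 98*i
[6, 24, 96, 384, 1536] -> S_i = 6*4^i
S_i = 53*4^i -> [53, 212, 848, 3392, 13568]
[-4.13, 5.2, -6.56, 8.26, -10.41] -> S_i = -4.13*(-1.26)^i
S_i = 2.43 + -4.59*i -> [2.43, -2.16, -6.75, -11.34, -15.93]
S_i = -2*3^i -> [-2, -6, -18, -54, -162]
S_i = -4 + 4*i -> [-4, 0, 4, 8, 12]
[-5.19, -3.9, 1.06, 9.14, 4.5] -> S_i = Random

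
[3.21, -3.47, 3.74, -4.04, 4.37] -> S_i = 3.21*(-1.08)^i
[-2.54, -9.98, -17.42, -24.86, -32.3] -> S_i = -2.54 + -7.44*i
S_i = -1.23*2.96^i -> [-1.23, -3.64, -10.78, -31.9, -94.42]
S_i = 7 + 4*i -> [7, 11, 15, 19, 23]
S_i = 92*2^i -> [92, 184, 368, 736, 1472]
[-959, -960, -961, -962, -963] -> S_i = -959 + -1*i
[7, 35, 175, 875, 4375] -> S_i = 7*5^i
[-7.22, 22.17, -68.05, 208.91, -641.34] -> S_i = -7.22*(-3.07)^i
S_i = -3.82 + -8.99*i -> [-3.82, -12.81, -21.8, -30.79, -39.78]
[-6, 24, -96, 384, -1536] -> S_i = -6*-4^i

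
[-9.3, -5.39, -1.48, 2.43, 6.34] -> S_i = -9.30 + 3.91*i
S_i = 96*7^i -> [96, 672, 4704, 32928, 230496]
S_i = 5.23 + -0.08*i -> [5.23, 5.15, 5.07, 4.99, 4.91]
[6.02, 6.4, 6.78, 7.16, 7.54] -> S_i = 6.02 + 0.38*i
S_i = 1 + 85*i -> [1, 86, 171, 256, 341]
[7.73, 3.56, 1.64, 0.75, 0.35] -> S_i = 7.73*0.46^i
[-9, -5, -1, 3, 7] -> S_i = -9 + 4*i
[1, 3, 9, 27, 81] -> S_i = 1*3^i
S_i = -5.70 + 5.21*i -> [-5.7, -0.49, 4.72, 9.93, 15.14]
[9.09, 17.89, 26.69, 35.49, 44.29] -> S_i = 9.09 + 8.80*i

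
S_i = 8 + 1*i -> [8, 9, 10, 11, 12]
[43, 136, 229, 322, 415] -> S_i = 43 + 93*i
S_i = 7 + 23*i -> [7, 30, 53, 76, 99]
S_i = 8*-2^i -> [8, -16, 32, -64, 128]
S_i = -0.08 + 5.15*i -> [-0.08, 5.07, 10.22, 15.37, 20.52]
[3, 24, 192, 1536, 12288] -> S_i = 3*8^i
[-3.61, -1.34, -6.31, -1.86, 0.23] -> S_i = Random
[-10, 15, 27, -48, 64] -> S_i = Random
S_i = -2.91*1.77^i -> [-2.91, -5.15, -9.12, -16.14, -28.56]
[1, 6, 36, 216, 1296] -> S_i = 1*6^i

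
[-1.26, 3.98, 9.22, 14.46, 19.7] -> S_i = -1.26 + 5.24*i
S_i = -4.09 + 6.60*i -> [-4.09, 2.51, 9.11, 15.71, 22.31]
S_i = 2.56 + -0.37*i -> [2.56, 2.19, 1.82, 1.45, 1.08]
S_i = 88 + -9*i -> [88, 79, 70, 61, 52]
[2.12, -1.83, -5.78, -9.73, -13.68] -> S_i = 2.12 + -3.95*i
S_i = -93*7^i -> [-93, -651, -4557, -31899, -223293]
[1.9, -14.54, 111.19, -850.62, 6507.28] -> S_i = 1.90*(-7.65)^i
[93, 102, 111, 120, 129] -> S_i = 93 + 9*i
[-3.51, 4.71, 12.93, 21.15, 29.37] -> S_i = -3.51 + 8.22*i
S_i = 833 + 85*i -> [833, 918, 1003, 1088, 1173]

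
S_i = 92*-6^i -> [92, -552, 3312, -19872, 119232]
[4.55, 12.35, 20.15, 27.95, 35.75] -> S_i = 4.55 + 7.80*i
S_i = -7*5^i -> [-7, -35, -175, -875, -4375]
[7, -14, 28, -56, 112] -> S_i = 7*-2^i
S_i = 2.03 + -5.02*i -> [2.03, -2.99, -8.01, -13.03, -18.05]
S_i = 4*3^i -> [4, 12, 36, 108, 324]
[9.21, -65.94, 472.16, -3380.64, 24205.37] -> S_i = 9.21*(-7.16)^i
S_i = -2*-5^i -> [-2, 10, -50, 250, -1250]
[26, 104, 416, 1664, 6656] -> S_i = 26*4^i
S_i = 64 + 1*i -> [64, 65, 66, 67, 68]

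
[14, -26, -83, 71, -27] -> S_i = Random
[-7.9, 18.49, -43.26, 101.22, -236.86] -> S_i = -7.90*(-2.34)^i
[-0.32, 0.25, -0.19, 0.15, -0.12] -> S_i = -0.32*(-0.78)^i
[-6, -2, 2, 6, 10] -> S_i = -6 + 4*i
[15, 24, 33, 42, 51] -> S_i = 15 + 9*i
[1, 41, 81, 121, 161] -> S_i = 1 + 40*i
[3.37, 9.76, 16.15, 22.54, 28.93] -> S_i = 3.37 + 6.39*i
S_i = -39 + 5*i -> [-39, -34, -29, -24, -19]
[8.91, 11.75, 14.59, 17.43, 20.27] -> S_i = 8.91 + 2.84*i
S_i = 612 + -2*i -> [612, 610, 608, 606, 604]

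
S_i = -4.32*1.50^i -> [-4.32, -6.48, -9.72, -14.58, -21.87]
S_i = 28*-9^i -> [28, -252, 2268, -20412, 183708]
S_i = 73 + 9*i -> [73, 82, 91, 100, 109]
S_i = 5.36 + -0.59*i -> [5.36, 4.77, 4.18, 3.59, 3.0]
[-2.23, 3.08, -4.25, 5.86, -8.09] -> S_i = -2.23*(-1.38)^i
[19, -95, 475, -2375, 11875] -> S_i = 19*-5^i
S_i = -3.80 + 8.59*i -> [-3.8, 4.79, 13.38, 21.97, 30.56]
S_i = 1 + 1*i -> [1, 2, 3, 4, 5]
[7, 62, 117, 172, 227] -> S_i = 7 + 55*i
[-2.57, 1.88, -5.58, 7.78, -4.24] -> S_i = Random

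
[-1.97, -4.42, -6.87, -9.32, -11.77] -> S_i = -1.97 + -2.45*i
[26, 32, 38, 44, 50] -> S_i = 26 + 6*i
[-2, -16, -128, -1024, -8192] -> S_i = -2*8^i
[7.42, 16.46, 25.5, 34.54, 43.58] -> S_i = 7.42 + 9.04*i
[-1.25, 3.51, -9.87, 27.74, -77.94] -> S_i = -1.25*(-2.81)^i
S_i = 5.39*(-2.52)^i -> [5.39, -13.58, 34.23, -86.26, 217.37]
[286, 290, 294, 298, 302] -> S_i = 286 + 4*i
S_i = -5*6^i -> [-5, -30, -180, -1080, -6480]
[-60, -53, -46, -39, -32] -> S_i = -60 + 7*i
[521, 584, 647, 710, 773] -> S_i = 521 + 63*i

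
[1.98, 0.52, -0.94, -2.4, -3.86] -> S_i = 1.98 + -1.46*i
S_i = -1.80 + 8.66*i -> [-1.8, 6.86, 15.52, 24.18, 32.84]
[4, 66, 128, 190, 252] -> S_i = 4 + 62*i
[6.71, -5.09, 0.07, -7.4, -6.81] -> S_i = Random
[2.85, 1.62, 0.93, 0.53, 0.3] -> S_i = 2.85*0.57^i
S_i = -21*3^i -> [-21, -63, -189, -567, -1701]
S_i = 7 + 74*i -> [7, 81, 155, 229, 303]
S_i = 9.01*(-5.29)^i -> [9.01, -47.66, 252.14, -1333.8, 7055.82]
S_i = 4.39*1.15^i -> [4.39, 5.05, 5.81, 6.68, 7.68]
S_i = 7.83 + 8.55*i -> [7.83, 16.38, 24.93, 33.48, 42.03]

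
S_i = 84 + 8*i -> [84, 92, 100, 108, 116]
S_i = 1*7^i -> [1, 7, 49, 343, 2401]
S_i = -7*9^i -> [-7, -63, -567, -5103, -45927]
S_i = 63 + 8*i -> [63, 71, 79, 87, 95]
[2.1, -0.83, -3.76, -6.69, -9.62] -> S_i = 2.10 + -2.93*i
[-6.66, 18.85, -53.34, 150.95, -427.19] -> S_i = -6.66*(-2.83)^i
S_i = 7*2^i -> [7, 14, 28, 56, 112]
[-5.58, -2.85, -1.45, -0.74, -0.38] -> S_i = -5.58*0.51^i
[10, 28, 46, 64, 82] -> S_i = 10 + 18*i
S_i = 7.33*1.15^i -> [7.33, 8.43, 9.69, 11.15, 12.82]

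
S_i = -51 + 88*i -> [-51, 37, 125, 213, 301]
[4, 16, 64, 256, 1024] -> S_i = 4*4^i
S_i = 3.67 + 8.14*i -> [3.67, 11.81, 19.95, 28.09, 36.23]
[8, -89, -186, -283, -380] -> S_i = 8 + -97*i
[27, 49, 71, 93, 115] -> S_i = 27 + 22*i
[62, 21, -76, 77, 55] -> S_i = Random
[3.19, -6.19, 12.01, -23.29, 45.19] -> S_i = 3.19*(-1.94)^i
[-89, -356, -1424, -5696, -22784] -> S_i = -89*4^i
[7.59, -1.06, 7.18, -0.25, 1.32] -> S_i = Random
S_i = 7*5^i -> [7, 35, 175, 875, 4375]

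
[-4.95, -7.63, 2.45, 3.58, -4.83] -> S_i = Random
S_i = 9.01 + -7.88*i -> [9.01, 1.13, -6.75, -14.63, -22.51]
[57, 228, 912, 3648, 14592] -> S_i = 57*4^i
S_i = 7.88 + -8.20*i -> [7.88, -0.32, -8.52, -16.72, -24.92]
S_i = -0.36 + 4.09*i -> [-0.36, 3.73, 7.82, 11.91, 16.0]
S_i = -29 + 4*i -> [-29, -25, -21, -17, -13]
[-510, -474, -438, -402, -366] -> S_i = -510 + 36*i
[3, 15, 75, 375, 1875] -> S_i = 3*5^i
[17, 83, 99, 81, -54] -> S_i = Random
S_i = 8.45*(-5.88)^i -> [8.45, -49.69, 292.15, -1717.86, 10101.04]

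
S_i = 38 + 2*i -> [38, 40, 42, 44, 46]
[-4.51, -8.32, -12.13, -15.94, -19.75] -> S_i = -4.51 + -3.81*i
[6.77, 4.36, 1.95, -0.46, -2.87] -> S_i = 6.77 + -2.41*i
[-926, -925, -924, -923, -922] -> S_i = -926 + 1*i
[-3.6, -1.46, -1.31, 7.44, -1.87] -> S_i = Random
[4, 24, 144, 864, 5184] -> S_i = 4*6^i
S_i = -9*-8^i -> [-9, 72, -576, 4608, -36864]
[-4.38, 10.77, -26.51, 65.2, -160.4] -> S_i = -4.38*(-2.46)^i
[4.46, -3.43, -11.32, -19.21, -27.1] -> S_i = 4.46 + -7.89*i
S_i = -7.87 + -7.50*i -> [-7.87, -15.37, -22.87, -30.37, -37.87]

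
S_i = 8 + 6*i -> [8, 14, 20, 26, 32]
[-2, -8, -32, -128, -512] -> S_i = -2*4^i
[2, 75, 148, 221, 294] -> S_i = 2 + 73*i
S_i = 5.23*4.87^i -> [5.23, 25.47, 124.04, 604.07, 2941.83]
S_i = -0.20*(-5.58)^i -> [-0.2, 1.12, -6.23, 34.75, -193.9]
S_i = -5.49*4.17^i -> [-5.49, -22.89, -95.47, -398.09, -1660.03]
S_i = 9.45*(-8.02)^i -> [9.45, -75.79, 607.83, -4874.78, 39095.73]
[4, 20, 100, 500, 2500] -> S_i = 4*5^i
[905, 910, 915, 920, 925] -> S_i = 905 + 5*i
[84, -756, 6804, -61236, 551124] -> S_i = 84*-9^i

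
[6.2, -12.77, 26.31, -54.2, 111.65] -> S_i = 6.20*(-2.06)^i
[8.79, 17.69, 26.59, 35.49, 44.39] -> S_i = 8.79 + 8.90*i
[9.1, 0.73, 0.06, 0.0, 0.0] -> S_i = 9.10*0.08^i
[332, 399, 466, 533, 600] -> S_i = 332 + 67*i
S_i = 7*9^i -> [7, 63, 567, 5103, 45927]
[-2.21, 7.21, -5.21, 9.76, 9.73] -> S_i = Random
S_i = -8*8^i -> [-8, -64, -512, -4096, -32768]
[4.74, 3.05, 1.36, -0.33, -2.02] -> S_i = 4.74 + -1.69*i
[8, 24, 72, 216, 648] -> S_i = 8*3^i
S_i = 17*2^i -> [17, 34, 68, 136, 272]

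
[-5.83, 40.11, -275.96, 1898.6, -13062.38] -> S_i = -5.83*(-6.88)^i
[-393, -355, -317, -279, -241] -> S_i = -393 + 38*i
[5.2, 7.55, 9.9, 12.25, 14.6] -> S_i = 5.20 + 2.35*i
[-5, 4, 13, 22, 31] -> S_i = -5 + 9*i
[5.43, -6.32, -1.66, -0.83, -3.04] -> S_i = Random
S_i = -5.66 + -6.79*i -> [-5.66, -12.45, -19.24, -26.03, -32.82]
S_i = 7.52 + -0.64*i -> [7.52, 6.88, 6.24, 5.6, 4.96]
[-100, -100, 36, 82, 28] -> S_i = Random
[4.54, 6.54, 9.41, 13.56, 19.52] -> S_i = 4.54*1.44^i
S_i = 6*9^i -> [6, 54, 486, 4374, 39366]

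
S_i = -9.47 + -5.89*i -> [-9.47, -15.36, -21.25, -27.14, -33.03]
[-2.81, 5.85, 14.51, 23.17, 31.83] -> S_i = -2.81 + 8.66*i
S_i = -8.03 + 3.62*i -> [-8.03, -4.41, -0.79, 2.83, 6.45]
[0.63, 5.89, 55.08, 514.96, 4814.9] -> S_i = 0.63*9.35^i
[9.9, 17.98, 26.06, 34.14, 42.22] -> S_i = 9.90 + 8.08*i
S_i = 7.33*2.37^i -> [7.33, 17.37, 41.17, 97.58, 231.26]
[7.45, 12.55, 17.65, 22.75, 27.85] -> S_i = 7.45 + 5.10*i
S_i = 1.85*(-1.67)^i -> [1.85, -3.09, 5.16, -8.62, 14.39]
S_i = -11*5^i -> [-11, -55, -275, -1375, -6875]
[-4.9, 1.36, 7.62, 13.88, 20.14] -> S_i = -4.90 + 6.26*i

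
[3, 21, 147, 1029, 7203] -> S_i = 3*7^i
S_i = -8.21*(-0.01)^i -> [-8.21, 0.08, -0.0, 0.0, -0.0]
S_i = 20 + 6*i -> [20, 26, 32, 38, 44]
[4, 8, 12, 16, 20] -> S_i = 4 + 4*i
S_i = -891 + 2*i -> [-891, -889, -887, -885, -883]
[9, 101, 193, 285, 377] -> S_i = 9 + 92*i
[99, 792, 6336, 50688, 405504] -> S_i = 99*8^i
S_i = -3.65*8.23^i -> [-3.65, -30.04, -247.23, -2034.66, -16745.27]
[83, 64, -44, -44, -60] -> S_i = Random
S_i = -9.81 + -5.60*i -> [-9.81, -15.41, -21.01, -26.61, -32.21]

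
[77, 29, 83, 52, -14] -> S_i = Random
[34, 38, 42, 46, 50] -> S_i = 34 + 4*i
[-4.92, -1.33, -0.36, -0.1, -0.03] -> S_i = -4.92*0.27^i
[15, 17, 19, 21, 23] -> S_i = 15 + 2*i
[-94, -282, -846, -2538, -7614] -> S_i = -94*3^i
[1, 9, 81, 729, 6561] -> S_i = 1*9^i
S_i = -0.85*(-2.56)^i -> [-0.85, 2.18, -5.57, 14.26, -36.51]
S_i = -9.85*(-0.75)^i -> [-9.85, 7.39, -5.54, 4.16, -3.12]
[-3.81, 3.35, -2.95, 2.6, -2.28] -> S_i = -3.81*(-0.88)^i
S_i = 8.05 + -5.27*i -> [8.05, 2.78, -2.49, -7.76, -13.03]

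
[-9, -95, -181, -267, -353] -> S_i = -9 + -86*i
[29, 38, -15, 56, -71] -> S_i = Random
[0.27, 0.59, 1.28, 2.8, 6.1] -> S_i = 0.27*2.18^i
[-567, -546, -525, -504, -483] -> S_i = -567 + 21*i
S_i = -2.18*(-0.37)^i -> [-2.18, 0.81, -0.3, 0.11, -0.04]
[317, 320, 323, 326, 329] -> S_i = 317 + 3*i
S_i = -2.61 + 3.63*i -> [-2.61, 1.02, 4.65, 8.28, 11.91]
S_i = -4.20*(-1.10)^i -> [-4.2, 4.62, -5.08, 5.59, -6.15]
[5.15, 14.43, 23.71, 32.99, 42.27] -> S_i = 5.15 + 9.28*i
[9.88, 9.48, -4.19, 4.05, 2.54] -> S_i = Random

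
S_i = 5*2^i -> [5, 10, 20, 40, 80]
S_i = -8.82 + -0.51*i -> [-8.82, -9.33, -9.84, -10.35, -10.86]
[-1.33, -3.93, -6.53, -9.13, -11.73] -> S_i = -1.33 + -2.60*i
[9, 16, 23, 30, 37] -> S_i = 9 + 7*i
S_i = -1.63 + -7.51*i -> [-1.63, -9.14, -16.65, -24.16, -31.67]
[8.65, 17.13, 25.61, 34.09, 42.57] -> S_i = 8.65 + 8.48*i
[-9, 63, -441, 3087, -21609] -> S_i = -9*-7^i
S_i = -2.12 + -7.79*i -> [-2.12, -9.91, -17.7, -25.49, -33.28]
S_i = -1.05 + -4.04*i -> [-1.05, -5.09, -9.13, -13.17, -17.21]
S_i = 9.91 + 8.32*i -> [9.91, 18.23, 26.55, 34.87, 43.19]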